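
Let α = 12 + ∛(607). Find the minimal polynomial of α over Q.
m_α(x) = x^3 - 36x^2 + 432x - 2335

Set β = α - 12 = ∛(607), so β^3 = 607. Then (α - 12)^3 - 607 = 0, i.e. α is a root of g(x) = (x - 12)^3 - 607 = x^3 - 36x^2 + 432x - 2335. Since g(x) = h(x - 12) where h(x) = x^3 - 607, and h is irreducible over Q (because 607 is not a perfect cube, so h has no rational root, and a monic cubic with no rational root is irreducible), g is also irreducible (irreducibility is preserved under the substitution x → x - 12). Hence m_α(x) = x^3 - 36x^2 + 432x - 2335.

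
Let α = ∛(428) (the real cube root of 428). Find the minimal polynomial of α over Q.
m_α(x) = x^3 - 428

α satisfies α^3 = 428, so x^3 - 428 annihilates α. By the rational root test, a rational root p/q (in lowest terms) of x^3 - 428 would satisfy p^3 = 428 q^3, forcing q = 1 and p^3 = 428; but 428 is not a perfect cube, contradiction. A monic cubic over Q with no rational root is irreducible (any nontrivial factorization would include a linear factor). Hence x^3 - 428 is the minimal polynomial of α, and in particular [Q(α):Q] = 3.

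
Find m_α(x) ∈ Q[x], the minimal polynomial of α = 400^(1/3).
m_α(x) = x^3 - 400

α satisfies α^3 = 400, so x^3 - 400 annihilates α. By the rational root test, a rational root p/q (in lowest terms) of x^3 - 400 would satisfy p^3 = 400 q^3, forcing q = 1 and p^3 = 400; but 400 is not a perfect cube, contradiction. A monic cubic over Q with no rational root is irreducible (any nontrivial factorization would include a linear factor). Hence x^3 - 400 is the minimal polynomial of α, and in particular [Q(α):Q] = 3.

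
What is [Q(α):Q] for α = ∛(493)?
[Q(α):Q] = 3

The minimal polynomial of α is x^3 - 493, irreducible over Q since 493 is not a perfect cube (so x^3 - 493 has no rational root). Hence [Q(α):Q] = deg(m_α) = 3.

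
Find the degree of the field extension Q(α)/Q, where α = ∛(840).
[Q(α):Q] = 3

The minimal polynomial of α is x^3 - 840, irreducible over Q since 840 is not a perfect cube (so x^3 - 840 has no rational root). Hence [Q(α):Q] = deg(m_α) = 3.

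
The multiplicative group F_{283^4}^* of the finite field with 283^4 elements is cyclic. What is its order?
|F_{283^4}^*| = 6414247920

F_{283^4} has 283^4 = 6414247921 elements; its multiplicative group consists of all nonzero elements, so |F_{283^4}^*| = 6414247921 - 1 = 6414247920. (It is cyclic since any finite subgroup of the multiplicative group of a field is cyclic.)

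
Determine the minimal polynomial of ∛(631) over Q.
m_α(x) = x^3 - 631

α satisfies α^3 = 631, so x^3 - 631 annihilates α. By the rational root test, a rational root p/q (in lowest terms) of x^3 - 631 would satisfy p^3 = 631 q^3, forcing q = 1 and p^3 = 631; but 631 is not a perfect cube, contradiction. A monic cubic over Q with no rational root is irreducible (any nontrivial factorization would include a linear factor). Hence x^3 - 631 is the minimal polynomial of α, and in particular [Q(α):Q] = 3.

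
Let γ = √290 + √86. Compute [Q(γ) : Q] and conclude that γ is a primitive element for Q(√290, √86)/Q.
[Q(γ) : Q] = 4 (equivalently, Q(γ) = Q(√290, √86))

Obviously Q(γ) ⊆ Q(√290, √86), and [Q(√290, √86):Q] = 4 (since 290, 86 are distinct squarefree integers > 1 with 24940 not a perfect square). To show equality we compute the minimal polynomial of γ. From γ = √290 + √86: γ^2 = 290 + 2√(24940) + 86 = 376 + 2√(24940), so γ^2 - 376 = 2√(24940); squaring, (γ^2 - 376)^2 = 4·24940, i.e. γ^4 - 752γ^2 + 141376 - 99760 = 0, i.e. γ^4 - 752γ^2 + 41616 = 0. So γ is a root of x^4 - 752x^2 + 41616. This polynomial is irreducible over Q: it has no rational root (each ±√290 ± √86 is irrational), and any factorization into two quadratics over Q would force √(24940) ∈ Q (pairing opposite roots) or √290, √86 ∈ Q (other pairings), all impossible. Hence [Q(γ):Q] = 4 = [Q(√290, √86):Q], so Q(γ) = Q(√290, √86).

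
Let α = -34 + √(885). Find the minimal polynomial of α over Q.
m_α(x) = x^2 + 68x + 271

From α + 34 = √(885), squaring gives (α + 34)^2 = 885, i.e. α^2 + 68α + 1156 = 885, so α^2 + 68α + 271 = 0. The discriminant of x^2 + 68x + 271 is (68)^2 - 4·(271) = 4624 - 1084 = 3540, and 4·(885) is not a perfect square in Q since 885 is squarefree and ≠ 1. Hence x^2 + 68x + 271 is irreducible over Q and is the minimal polynomial of α.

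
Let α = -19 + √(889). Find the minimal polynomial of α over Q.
m_α(x) = x^2 + 38x - 528

From α + 19 = √(889), squaring gives (α + 19)^2 = 889, i.e. α^2 + 38α + 361 = 889, so α^2 + 38α - 528 = 0. The discriminant of x^2 + 38x - 528 is (38)^2 - 4·(-528) = 1444 + 2112 = 3556, and 4·(889) is not a perfect square in Q since 889 is squarefree and ≠ 1. Hence x^2 + 38x - 528 is irreducible over Q and is the minimal polynomial of α.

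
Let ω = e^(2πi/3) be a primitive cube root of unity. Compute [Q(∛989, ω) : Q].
[Q(∛989, ω) : Q] = 6

[Q(∛989):Q] = 3 (min poly x^3 - 989, irreducible since 989 is not a perfect cube). [Q(ω):Q] = 2 (min poly x^2 + x + 1). Since Q(∛989) ⊂ R and ω ∉ R, we have ω ∉ Q(∛989), so x^2 + x + 1 remains irreducible over Q(∛989) and [Q(∛989, ω) : Q(∛989)] = 2. By the tower law, [Q(∛989, ω) : Q] = 3 · 2 = 6. (In fact Q(∛989, ω) is the splitting field of x^3 - 989 over Q.)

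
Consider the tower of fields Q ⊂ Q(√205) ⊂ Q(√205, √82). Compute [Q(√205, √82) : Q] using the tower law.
[Q(√205, √82) : Q] = 4

[Q(√205):Q] = 2 (min poly x^2 - 205, irreducible since 205 is squarefree > 1). For the top step, suppose √82 ∈ Q(√205), say √82 = c + d√205 with c, d ∈ Q. Squaring: 82 = c^2 + 205d^2 + 2cd√205. Since √205 ∉ Q this forces 2cd = 0. If d = 0 then √82 = c ∈ Q, contradicting 82 squarefree > 1. If c = 0 then 82 = 205d^2, so 205·82 = (205d)^2 is a perfect square in Q — but 205·82 = 16810 is not a perfect square (since 205 and 82 are distinct squarefree integers). Contradiction. Hence √82 ∉ Q(√205), so x^2 - 82 stays irreducible over Q(√205) and [Q(√205, √82) : Q(√205)] = 2. By the tower law, [Q(√205, √82) : Q] = 2 · 2 = 4.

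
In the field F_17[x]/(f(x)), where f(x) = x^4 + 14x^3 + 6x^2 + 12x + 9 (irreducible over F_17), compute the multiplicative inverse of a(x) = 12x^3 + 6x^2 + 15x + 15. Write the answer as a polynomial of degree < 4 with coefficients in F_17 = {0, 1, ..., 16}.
a(x)^(-1) ≡ 8x^3 + 7x^2 + 6x + 8 (mod f(x))

Since f is irreducible over F_17, F_17[x]/(f) is a field and a(x) ≠ 0 has an inverse. Apply the extended Euclidean algorithm to f(x) and a(x) in F_17[x]: f(x) = (10x + 16)·a(x) + (15x^2 + 13x + 7);  a(x) = (11x + 9)·(15x^2 + 13x + 7) + (8x + 3);  (15x^2 + 13x + 7) = (4x + 15)·(8x + 3) + (13). The last nonzero remainder is the constant 13 = gcd(f, a) in F_17. Back-substituting through the division chain expresses 13 = s(x)·a(x) + t(x)·f(x) with s(x) ≡ 2x^3 + 6x^2 + 10x + 2 (mod f), so (2x^3 + 6x^2 + 10x + 2)·a(x) ≡ 13 (mod f). Multiplying by 13^(-1) ≡ 4 in F_17 gives a(x)^(-1) ≡ 4·(2x^3 + 6x^2 + 10x + 2) ≡ 8x^3 + 7x^2 + 6x + 8 (mod f). Check: (12x^3 + 6x^2 + 15x + 15)·(8x^3 + 7x^2 + 6x + 8) = 11x^6 + 13x^5 + 13x^4 + 5x^2 + 6x + 1 ≡ 1 (mod x^4 + 14x^3 + 6x^2 + 12x + 9).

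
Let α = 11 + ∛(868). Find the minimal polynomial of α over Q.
m_α(x) = x^3 - 33x^2 + 363x - 2199

Set β = α - 11 = ∛(868), so β^3 = 868. Then (α - 11)^3 - 868 = 0, i.e. α is a root of g(x) = (x - 11)^3 - 868 = x^3 - 33x^2 + 363x - 2199. Since g(x) = h(x - 11) where h(x) = x^3 - 868, and h is irreducible over Q (because 868 is not a perfect cube, so h has no rational root, and a monic cubic with no rational root is irreducible), g is also irreducible (irreducibility is preserved under the substitution x → x - 11). Hence m_α(x) = x^3 - 33x^2 + 363x - 2199.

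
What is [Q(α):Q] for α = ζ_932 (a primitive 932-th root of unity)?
[Q(α):Q] = 464

The minimal polynomial of ζ_932 over Q is the 932-th cyclotomic polynomial Φ_932(x), which is irreducible over Q and has degree φ(932) = 464. Hence [Q(α):Q] = φ(932) = 464.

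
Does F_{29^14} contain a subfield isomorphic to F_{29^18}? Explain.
No: F_{29^18} is not a subfield of F_{29^14}

F_{p^m} embeds in F_{p^n} iff m | n. Here 18 ∤ 14 (since 14 = 0·18 + 14 with remainder 14 ≠ 0), so F_{29^18} is not a subfield of F_{29^14}. Equivalently: if it were, the tower law would give 18 = [F_{29^18}:F_29] dividing [F_{29^14}:F_29] = 14, contradiction.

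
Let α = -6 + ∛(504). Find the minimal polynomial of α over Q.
m_α(x) = x^3 + 18x^2 + 108x - 288

Set β = α + 6 = ∛(504), so β^3 = 504. Then (α + 6)^3 - 504 = 0, i.e. α is a root of g(x) = (x + 6)^3 - 504 = x^3 + 18x^2 + 108x - 288. Since g(x) = h(x + 6) where h(x) = x^3 - 504, and h is irreducible over Q (because 504 is not a perfect cube, so h has no rational root, and a monic cubic with no rational root is irreducible), g is also irreducible (irreducibility is preserved under the substitution x → x + 6). Hence m_α(x) = x^3 + 18x^2 + 108x - 288.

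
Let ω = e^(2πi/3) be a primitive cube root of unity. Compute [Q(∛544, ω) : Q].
[Q(∛544, ω) : Q] = 6

[Q(∛544):Q] = 3 (min poly x^3 - 544, irreducible since 544 is not a perfect cube). [Q(ω):Q] = 2 (min poly x^2 + x + 1). Since Q(∛544) ⊂ R and ω ∉ R, we have ω ∉ Q(∛544), so x^2 + x + 1 remains irreducible over Q(∛544) and [Q(∛544, ω) : Q(∛544)] = 2. By the tower law, [Q(∛544, ω) : Q] = 3 · 2 = 6. (In fact Q(∛544, ω) is the splitting field of x^3 - 544 over Q.)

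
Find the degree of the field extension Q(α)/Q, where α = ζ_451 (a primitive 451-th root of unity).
[Q(α):Q] = 400

The minimal polynomial of ζ_451 over Q is the 451-th cyclotomic polynomial Φ_451(x), which is irreducible over Q and has degree φ(451) = 400. Hence [Q(α):Q] = φ(451) = 400.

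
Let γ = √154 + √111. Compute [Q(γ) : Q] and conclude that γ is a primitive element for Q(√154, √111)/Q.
[Q(γ) : Q] = 4 (equivalently, Q(γ) = Q(√154, √111))

Obviously Q(γ) ⊆ Q(√154, √111), and [Q(√154, √111):Q] = 4 (since 154, 111 are distinct squarefree integers > 1 with 17094 not a perfect square). To show equality we compute the minimal polynomial of γ. From γ = √154 + √111: γ^2 = 154 + 2√(17094) + 111 = 265 + 2√(17094), so γ^2 - 265 = 2√(17094); squaring, (γ^2 - 265)^2 = 4·17094, i.e. γ^4 - 530γ^2 + 70225 - 68376 = 0, i.e. γ^4 - 530γ^2 + 1849 = 0. So γ is a root of x^4 - 530x^2 + 1849. This polynomial is irreducible over Q: it has no rational root (each ±√154 ± √111 is irrational), and any factorization into two quadratics over Q would force √(17094) ∈ Q (pairing opposite roots) or √154, √111 ∈ Q (other pairings), all impossible. Hence [Q(γ):Q] = 4 = [Q(√154, √111):Q], so Q(γ) = Q(√154, √111).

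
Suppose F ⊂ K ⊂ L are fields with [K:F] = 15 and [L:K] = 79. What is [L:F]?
[L:F] = 1185

The tower law says that for any tower of field extensions F ⊂ K ⊂ L with finite degrees, [L:F] = [L:K] · [K:F]. Here this gives [L:F] = 79 · 15 = 1185.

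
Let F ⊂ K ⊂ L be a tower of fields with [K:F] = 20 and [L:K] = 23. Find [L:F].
[L:F] = 460

The tower law says that for any tower of field extensions F ⊂ K ⊂ L with finite degrees, [L:F] = [L:K] · [K:F]. Here this gives [L:F] = 23 · 20 = 460.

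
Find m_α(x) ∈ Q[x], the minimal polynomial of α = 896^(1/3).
m_α(x) = x^3 - 896

α satisfies α^3 = 896, so x^3 - 896 annihilates α. By the rational root test, a rational root p/q (in lowest terms) of x^3 - 896 would satisfy p^3 = 896 q^3, forcing q = 1 and p^3 = 896; but 896 is not a perfect cube, contradiction. A monic cubic over Q with no rational root is irreducible (any nontrivial factorization would include a linear factor). Hence x^3 - 896 is the minimal polynomial of α, and in particular [Q(α):Q] = 3.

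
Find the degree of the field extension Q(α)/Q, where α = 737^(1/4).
[Q(α):Q] = 4

α is a root of x^4 - 737. By Eisenstein's criterion at the prime p = 11 (which divides the constant term 737 but p^2 = 121 does not, since 737 is squarefree), x^4 - 737 is irreducible over Q. Hence [Q(α):Q] = 4.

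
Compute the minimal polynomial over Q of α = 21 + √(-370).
m_α(x) = x^2 - 42x + 811

From α - 21 = √(-370), squaring gives (α - 21)^2 = -370, i.e. α^2 - 42α + 441 = -370, so α^2 - 42α + 811 = 0. The discriminant of x^2 - 42x + 811 is (-42)^2 - 4·(811) = 1764 - 3244 = -1480, and 4·(-370) is not a perfect square in Q since -370 is squarefree and ≠ 1. Hence x^2 - 42x + 811 is irreducible over Q and is the minimal polynomial of α.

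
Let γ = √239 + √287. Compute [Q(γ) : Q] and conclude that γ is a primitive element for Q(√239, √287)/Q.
[Q(γ) : Q] = 4 (equivalently, Q(γ) = Q(√239, √287))

Obviously Q(γ) ⊆ Q(√239, √287), and [Q(√239, √287):Q] = 4 (since 239, 287 are distinct squarefree integers > 1 with 68593 not a perfect square). To show equality we compute the minimal polynomial of γ. From γ = √239 + √287: γ^2 = 239 + 2√(68593) + 287 = 526 + 2√(68593), so γ^2 - 526 = 2√(68593); squaring, (γ^2 - 526)^2 = 4·68593, i.e. γ^4 - 1052γ^2 + 276676 - 274372 = 0, i.e. γ^4 - 1052γ^2 + 2304 = 0. So γ is a root of x^4 - 1052x^2 + 2304. This polynomial is irreducible over Q: it has no rational root (each ±√239 ± √287 is irrational), and any factorization into two quadratics over Q would force √(68593) ∈ Q (pairing opposite roots) or √239, √287 ∈ Q (other pairings), all impossible. Hence [Q(γ):Q] = 4 = [Q(√239, √287):Q], so Q(γ) = Q(√239, √287).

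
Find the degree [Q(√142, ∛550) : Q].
[Q(√142, ∛550) : Q] = 6

Let L = Q(√142, ∛550). Since Q(√142) ⊂ L and [Q(√142):Q] = 2, the tower law gives 2 | [L:Q]. Likewise Q(∛550) ⊂ L with [Q(∛550):Q] = 3 (because 550 is not a perfect cube), so 3 | [L:Q]. As gcd(2,3) = 1, [L:Q] is divisible by 6. Conversely L is generated over Q by √142 and ∛550, so [L:Q] ≤ 2·3 = 6. Therefore [Q(√142, ∛550) : Q] = 6.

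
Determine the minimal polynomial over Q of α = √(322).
m_α(x) = x^2 - 322

α satisfies α^2 - 322 = 0, so x^2 - 322 annihilates α. Since d = 322 is squarefree and ≠ 1, it is not a perfect square in Q, so x^2 - 322 has no rational root and is therefore irreducible over Q (a degree-2 polynomial over a field is irreducible iff it has no root). Hence m_α(x) = x^2 - 322.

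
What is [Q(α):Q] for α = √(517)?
[Q(α):Q] = 2

[Q(α):Q] equals the degree of the minimal polynomial of α. Here α^2 = 517 and x^2 - 517 is irreducible (d = 517 is squarefree, ≠ 1, hence not a square), so deg(m_α) = 2. Thus [Q(α):Q] = 2.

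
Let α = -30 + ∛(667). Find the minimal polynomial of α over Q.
m_α(x) = x^3 + 90x^2 + 2700x + 26333

Set β = α + 30 = ∛(667), so β^3 = 667. Then (α + 30)^3 - 667 = 0, i.e. α is a root of g(x) = (x + 30)^3 - 667 = x^3 + 90x^2 + 2700x + 26333. Since g(x) = h(x + 30) where h(x) = x^3 - 667, and h is irreducible over Q (because 667 is not a perfect cube, so h has no rational root, and a monic cubic with no rational root is irreducible), g is also irreducible (irreducibility is preserved under the substitution x → x + 30). Hence m_α(x) = x^3 + 90x^2 + 2700x + 26333.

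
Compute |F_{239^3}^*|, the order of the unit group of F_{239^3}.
|F_{239^3}^*| = 13651918

F_{239^3} has 239^3 = 13651919 elements; its multiplicative group consists of all nonzero elements, so |F_{239^3}^*| = 13651919 - 1 = 13651918. (It is cyclic since any finite subgroup of the multiplicative group of a field is cyclic.)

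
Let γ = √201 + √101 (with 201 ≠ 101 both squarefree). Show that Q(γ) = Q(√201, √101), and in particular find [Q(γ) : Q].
[Q(γ) : Q] = 4 (equivalently, Q(γ) = Q(√201, √101))

Obviously Q(γ) ⊆ Q(√201, √101), and [Q(√201, √101):Q] = 4 (since 201, 101 are distinct squarefree integers > 1 with 20301 not a perfect square). To show equality we compute the minimal polynomial of γ. From γ = √201 + √101: γ^2 = 201 + 2√(20301) + 101 = 302 + 2√(20301), so γ^2 - 302 = 2√(20301); squaring, (γ^2 - 302)^2 = 4·20301, i.e. γ^4 - 604γ^2 + 91204 - 81204 = 0, i.e. γ^4 - 604γ^2 + 10000 = 0. So γ is a root of x^4 - 604x^2 + 10000. This polynomial is irreducible over Q: it has no rational root (each ±√201 ± √101 is irrational), and any factorization into two quadratics over Q would force √(20301) ∈ Q (pairing opposite roots) or √201, √101 ∈ Q (other pairings), all impossible. Hence [Q(γ):Q] = 4 = [Q(√201, √101):Q], so Q(γ) = Q(√201, √101).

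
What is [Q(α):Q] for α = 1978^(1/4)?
[Q(α):Q] = 4

α is a root of x^4 - 1978. By Eisenstein's criterion at the prime p = 2 (which divides the constant term 1978 but p^2 = 4 does not, since 1978 is squarefree), x^4 - 1978 is irreducible over Q. Hence [Q(α):Q] = 4.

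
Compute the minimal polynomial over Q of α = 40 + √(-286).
m_α(x) = x^2 - 80x + 1886

From α - 40 = √(-286), squaring gives (α - 40)^2 = -286, i.e. α^2 - 80α + 1600 = -286, so α^2 - 80α + 1886 = 0. The discriminant of x^2 - 80x + 1886 is (-80)^2 - 4·(1886) = 6400 - 7544 = -1144, and 4·(-286) is not a perfect square in Q since -286 is squarefree and ≠ 1. Hence x^2 - 80x + 1886 is irreducible over Q and is the minimal polynomial of α.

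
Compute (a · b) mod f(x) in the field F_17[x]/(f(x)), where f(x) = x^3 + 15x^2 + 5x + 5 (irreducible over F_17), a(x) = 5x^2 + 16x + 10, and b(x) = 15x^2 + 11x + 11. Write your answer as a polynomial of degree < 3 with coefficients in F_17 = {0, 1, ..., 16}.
a · b ≡ 12x^2 + 15x + 10 (mod f(x))

Multiply in F_17[x]: a(x)·b(x) = (5x^2 + 16x + 10)·(15x^2 + 11x + 11) = 7x^4 + 6x^3 + 7x^2 + 14x + 8. This has degree ≥ 3, so divide by f(x) over F_17: 7x^4 + 6x^3 + 7x^2 + 14x + 8 = (7x + 3)·(x^3 + 15x^2 + 5x + 5) + (12x^2 + 15x + 10). Hence a·b ≡ 12x^2 + 15x + 10 (mod f). (F_17[x]/(f) is a field with 17^3 = 4913 elements since f is irreducible of degree 3.)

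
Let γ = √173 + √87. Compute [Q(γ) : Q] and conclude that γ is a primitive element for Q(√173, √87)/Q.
[Q(γ) : Q] = 4 (equivalently, Q(γ) = Q(√173, √87))

Obviously Q(γ) ⊆ Q(√173, √87), and [Q(√173, √87):Q] = 4 (since 173, 87 are distinct squarefree integers > 1 with 15051 not a perfect square). To show equality we compute the minimal polynomial of γ. From γ = √173 + √87: γ^2 = 173 + 2√(15051) + 87 = 260 + 2√(15051), so γ^2 - 260 = 2√(15051); squaring, (γ^2 - 260)^2 = 4·15051, i.e. γ^4 - 520γ^2 + 67600 - 60204 = 0, i.e. γ^4 - 520γ^2 + 7396 = 0. So γ is a root of x^4 - 520x^2 + 7396. This polynomial is irreducible over Q: it has no rational root (each ±√173 ± √87 is irrational), and any factorization into two quadratics over Q would force √(15051) ∈ Q (pairing opposite roots) or √173, √87 ∈ Q (other pairings), all impossible. Hence [Q(γ):Q] = 4 = [Q(√173, √87):Q], so Q(γ) = Q(√173, √87).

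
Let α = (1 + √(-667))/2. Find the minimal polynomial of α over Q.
m_α(x) = x^2 - x + 167

From 2α - 1 = √(-667), squaring gives (2α - 1)^2 = -667, i.e. 4α^2 - 4α + 1 = -667, so α^2 - α + (1 + 667)/4 = 0. Since -667 ≡ 1 (mod 4), (1 + 667)/4 = 167 ∈ Z. The polynomial x^2 - x + 167 has discriminant 1 - 4·(167) = -667, which is not a perfect square in Q (d = -667 is squarefree and ≠ 1), so x^2 - x + 167 is irreducible over Q. It is the minimal polynomial of α.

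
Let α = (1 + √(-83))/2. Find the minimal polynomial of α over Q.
m_α(x) = x^2 - x + 21

From 2α - 1 = √(-83), squaring gives (2α - 1)^2 = -83, i.e. 4α^2 - 4α + 1 = -83, so α^2 - α + (1 + 83)/4 = 0. Since -83 ≡ 1 (mod 4), (1 + 83)/4 = 21 ∈ Z. The polynomial x^2 - x + 21 has discriminant 1 - 4·(21) = -83, which is not a perfect square in Q (d = -83 is squarefree and ≠ 1), so x^2 - x + 21 is irreducible over Q. It is the minimal polynomial of α.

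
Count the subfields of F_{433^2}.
F_{433^2} has 2 subfields

The subfields of F_{p^n} are exactly the fields F_{p^d} for d | n (each is the fixed field of the unique index-d subgroup of Gal(F_{p^n}/F_p) ≅ Z/nZ). The divisors of n = 2 are {1, 2}, giving 2 subfields: F_{433^1}, F_{433^2}.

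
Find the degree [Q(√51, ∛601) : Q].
[Q(√51, ∛601) : Q] = 6

Let L = Q(√51, ∛601). Since Q(√51) ⊂ L and [Q(√51):Q] = 2, the tower law gives 2 | [L:Q]. Likewise Q(∛601) ⊂ L with [Q(∛601):Q] = 3 (because 601 is not a perfect cube), so 3 | [L:Q]. As gcd(2,3) = 1, [L:Q] is divisible by 6. Conversely L is generated over Q by √51 and ∛601, so [L:Q] ≤ 2·3 = 6. Therefore [Q(√51, ∛601) : Q] = 6.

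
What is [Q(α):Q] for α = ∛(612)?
[Q(α):Q] = 3

The minimal polynomial of α is x^3 - 612, irreducible over Q since 612 is not a perfect cube (so x^3 - 612 has no rational root). Hence [Q(α):Q] = deg(m_α) = 3.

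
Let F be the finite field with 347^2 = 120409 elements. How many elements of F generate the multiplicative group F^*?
There are φ(120408) = 38528 primitive elements

F_q^* is cyclic of order q - 1 = 120408. A cyclic group of order m has exactly φ(m) generators. Here m = 120408 = 2^3 · 3 · 29 · 173, so the number of primitive elements is φ(120408) = 38528.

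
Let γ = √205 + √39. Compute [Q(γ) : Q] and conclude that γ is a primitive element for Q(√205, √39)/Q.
[Q(γ) : Q] = 4 (equivalently, Q(γ) = Q(√205, √39))

Obviously Q(γ) ⊆ Q(√205, √39), and [Q(√205, √39):Q] = 4 (since 205, 39 are distinct squarefree integers > 1 with 7995 not a perfect square). To show equality we compute the minimal polynomial of γ. From γ = √205 + √39: γ^2 = 205 + 2√(7995) + 39 = 244 + 2√(7995), so γ^2 - 244 = 2√(7995); squaring, (γ^2 - 244)^2 = 4·7995, i.e. γ^4 - 488γ^2 + 59536 - 31980 = 0, i.e. γ^4 - 488γ^2 + 27556 = 0. So γ is a root of x^4 - 488x^2 + 27556. This polynomial is irreducible over Q: it has no rational root (each ±√205 ± √39 is irrational), and any factorization into two quadratics over Q would force √(7995) ∈ Q (pairing opposite roots) or √205, √39 ∈ Q (other pairings), all impossible. Hence [Q(γ):Q] = 4 = [Q(√205, √39):Q], so Q(γ) = Q(√205, √39).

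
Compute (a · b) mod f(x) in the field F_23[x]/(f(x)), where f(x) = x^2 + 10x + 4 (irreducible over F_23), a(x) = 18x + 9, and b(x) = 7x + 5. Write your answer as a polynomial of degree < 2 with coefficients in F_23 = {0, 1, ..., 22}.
a · b ≡ 20x + 1 (mod f(x))

Multiply in F_23[x]: a(x)·b(x) = (18x + 9)·(7x + 5) = 11x^2 + 15x + 22. This has degree ≥ 2, so divide by f(x) over F_23: 11x^2 + 15x + 22 = (11)·(x^2 + 10x + 4) + (20x + 1). Hence a·b ≡ 20x + 1 (mod f). (F_23[x]/(f) is a field with 23^2 = 529 elements since f is irreducible of degree 2.)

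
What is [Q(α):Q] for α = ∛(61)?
[Q(α):Q] = 3

The minimal polynomial of α is x^3 - 61, irreducible over Q since 61 is not a perfect cube (so x^3 - 61 has no rational root). Hence [Q(α):Q] = deg(m_α) = 3.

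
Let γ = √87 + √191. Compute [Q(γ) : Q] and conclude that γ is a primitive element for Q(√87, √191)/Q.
[Q(γ) : Q] = 4 (equivalently, Q(γ) = Q(√87, √191))

Obviously Q(γ) ⊆ Q(√87, √191), and [Q(√87, √191):Q] = 4 (since 87, 191 are distinct squarefree integers > 1 with 16617 not a perfect square). To show equality we compute the minimal polynomial of γ. From γ = √87 + √191: γ^2 = 87 + 2√(16617) + 191 = 278 + 2√(16617), so γ^2 - 278 = 2√(16617); squaring, (γ^2 - 278)^2 = 4·16617, i.e. γ^4 - 556γ^2 + 77284 - 66468 = 0, i.e. γ^4 - 556γ^2 + 10816 = 0. So γ is a root of x^4 - 556x^2 + 10816. This polynomial is irreducible over Q: it has no rational root (each ±√87 ± √191 is irrational), and any factorization into two quadratics over Q would force √(16617) ∈ Q (pairing opposite roots) or √87, √191 ∈ Q (other pairings), all impossible. Hence [Q(γ):Q] = 4 = [Q(√87, √191):Q], so Q(γ) = Q(√87, √191).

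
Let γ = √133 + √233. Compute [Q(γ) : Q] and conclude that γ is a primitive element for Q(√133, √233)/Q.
[Q(γ) : Q] = 4 (equivalently, Q(γ) = Q(√133, √233))

Obviously Q(γ) ⊆ Q(√133, √233), and [Q(√133, √233):Q] = 4 (since 133, 233 are distinct squarefree integers > 1 with 30989 not a perfect square). To show equality we compute the minimal polynomial of γ. From γ = √133 + √233: γ^2 = 133 + 2√(30989) + 233 = 366 + 2√(30989), so γ^2 - 366 = 2√(30989); squaring, (γ^2 - 366)^2 = 4·30989, i.e. γ^4 - 732γ^2 + 133956 - 123956 = 0, i.e. γ^4 - 732γ^2 + 10000 = 0. So γ is a root of x^4 - 732x^2 + 10000. This polynomial is irreducible over Q: it has no rational root (each ±√133 ± √233 is irrational), and any factorization into two quadratics over Q would force √(30989) ∈ Q (pairing opposite roots) or √133, √233 ∈ Q (other pairings), all impossible. Hence [Q(γ):Q] = 4 = [Q(√133, √233):Q], so Q(γ) = Q(√133, √233).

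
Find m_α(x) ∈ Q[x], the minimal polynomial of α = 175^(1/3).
m_α(x) = x^3 - 175

α satisfies α^3 = 175, so x^3 - 175 annihilates α. By the rational root test, a rational root p/q (in lowest terms) of x^3 - 175 would satisfy p^3 = 175 q^3, forcing q = 1 and p^3 = 175; but 175 is not a perfect cube, contradiction. A monic cubic over Q with no rational root is irreducible (any nontrivial factorization would include a linear factor). Hence x^3 - 175 is the minimal polynomial of α, and in particular [Q(α):Q] = 3.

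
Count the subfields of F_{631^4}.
F_{631^4} has 3 subfields

The subfields of F_{p^n} are exactly the fields F_{p^d} for d | n (each is the fixed field of the unique index-d subgroup of Gal(F_{p^n}/F_p) ≅ Z/nZ). The divisors of n = 4 are {1, 2, 4}, giving 3 subfields: F_{631^1}, F_{631^2}, F_{631^4}.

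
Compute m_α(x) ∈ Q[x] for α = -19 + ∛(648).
m_α(x) = x^3 + 57x^2 + 1083x + 6211

Set β = α + 19 = ∛(648), so β^3 = 648. Then (α + 19)^3 - 648 = 0, i.e. α is a root of g(x) = (x + 19)^3 - 648 = x^3 + 57x^2 + 1083x + 6211. Since g(x) = h(x + 19) where h(x) = x^3 - 648, and h is irreducible over Q (because 648 is not a perfect cube, so h has no rational root, and a monic cubic with no rational root is irreducible), g is also irreducible (irreducibility is preserved under the substitution x → x + 19). Hence m_α(x) = x^3 + 57x^2 + 1083x + 6211.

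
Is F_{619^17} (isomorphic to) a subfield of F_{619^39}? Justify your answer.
No: F_{619^17} is not a subfield of F_{619^39}

F_{p^m} embeds in F_{p^n} iff m | n. Here 17 ∤ 39 (since 39 = 2·17 + 5 with remainder 5 ≠ 0), so F_{619^17} is not a subfield of F_{619^39}. Equivalently: if it were, the tower law would give 17 = [F_{619^17}:F_619] dividing [F_{619^39}:F_619] = 39, contradiction.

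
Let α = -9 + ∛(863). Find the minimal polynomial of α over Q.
m_α(x) = x^3 + 27x^2 + 243x - 134

Set β = α + 9 = ∛(863), so β^3 = 863. Then (α + 9)^3 - 863 = 0, i.e. α is a root of g(x) = (x + 9)^3 - 863 = x^3 + 27x^2 + 243x - 134. Since g(x) = h(x + 9) where h(x) = x^3 - 863, and h is irreducible over Q (because 863 is not a perfect cube, so h has no rational root, and a monic cubic with no rational root is irreducible), g is also irreducible (irreducibility is preserved under the substitution x → x + 9). Hence m_α(x) = x^3 + 27x^2 + 243x - 134.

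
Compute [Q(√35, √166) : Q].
[Q(√35, √166) : Q] = 4

[Q(√35):Q] = 2 (min poly x^2 - 35, irreducible since 35 is squarefree > 1). For the top step, suppose √166 ∈ Q(√35), say √166 = c + d√35 with c, d ∈ Q. Squaring: 166 = c^2 + 35d^2 + 2cd√35. Since √35 ∉ Q this forces 2cd = 0. If d = 0 then √166 = c ∈ Q, contradicting 166 squarefree > 1. If c = 0 then 166 = 35d^2, so 35·166 = (35d)^2 is a perfect square in Q — but 35·166 = 5810 is not a perfect square (since 35 and 166 are distinct squarefree integers). Contradiction. Hence √166 ∉ Q(√35), so x^2 - 166 stays irreducible over Q(√35) and [Q(√35, √166) : Q(√35)] = 2. By the tower law, [Q(√35, √166) : Q] = 2 · 2 = 4.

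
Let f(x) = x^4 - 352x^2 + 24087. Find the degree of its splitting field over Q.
[K : Q] = 4

Solving the quadratic in x^2: x^2 = (352 ± √(352^2 - 4·24087))/2 = (352 ± √27556)/2 = (352 ± 166)/2, giving x^2 = 259 or x^2 = 93. So f(x) = (x^2 - 259)(x^2 - 93) and the roots of f are ±√259, ±√93. Hence the splitting field is K = Q(√259, √93). Since 259 and 93 are distinct squarefree integers > 1, their product 24087 is not a perfect square, so √93 ∉ Q(√259). By the tower law [K:Q] = [Q(√259,√93):Q(√259)] · [Q(√259):Q] = 2 · 2 = 4.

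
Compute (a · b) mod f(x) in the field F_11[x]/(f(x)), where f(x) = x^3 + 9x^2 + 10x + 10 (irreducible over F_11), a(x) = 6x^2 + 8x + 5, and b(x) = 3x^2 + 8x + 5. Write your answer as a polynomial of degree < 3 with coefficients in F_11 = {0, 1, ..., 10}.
a · b ≡ 2x^2 + 8x + 1 (mod f(x))

Multiply in F_11[x]: a(x)·b(x) = (6x^2 + 8x + 5)·(3x^2 + 8x + 5) = 7x^4 + 6x^3 + 10x^2 + 3x + 3. This has degree ≥ 3, so divide by f(x) over F_11: 7x^4 + 6x^3 + 10x^2 + 3x + 3 = (7x + 9)·(x^3 + 9x^2 + 10x + 10) + (2x^2 + 8x + 1). Hence a·b ≡ 2x^2 + 8x + 1 (mod f). (F_11[x]/(f) is a field with 11^3 = 1331 elements since f is irreducible of degree 3.)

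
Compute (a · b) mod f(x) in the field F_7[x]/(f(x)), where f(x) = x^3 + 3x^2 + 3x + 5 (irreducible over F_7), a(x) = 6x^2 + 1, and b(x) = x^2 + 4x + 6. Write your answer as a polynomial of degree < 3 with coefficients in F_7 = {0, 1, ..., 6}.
a · b ≡ x^2 + 5x + 4 (mod f(x))

Multiply in F_7[x]: a(x)·b(x) = (6x^2 + 1)·(x^2 + 4x + 6) = 6x^4 + 3x^3 + 2x^2 + 4x + 6. This has degree ≥ 3, so divide by f(x) over F_7: 6x^4 + 3x^3 + 2x^2 + 4x + 6 = (6x + 6)·(x^3 + 3x^2 + 3x + 5) + (x^2 + 5x + 4). Hence a·b ≡ x^2 + 5x + 4 (mod f). (F_7[x]/(f) is a field with 7^3 = 343 elements since f is irreducible of degree 3.)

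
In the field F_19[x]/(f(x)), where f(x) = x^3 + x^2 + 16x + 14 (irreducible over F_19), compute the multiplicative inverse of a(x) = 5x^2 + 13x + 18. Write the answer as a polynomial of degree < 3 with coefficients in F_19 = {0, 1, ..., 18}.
a(x)^(-1) ≡ 11x^2 + 11x + 11 (mod f(x))

Since f is irreducible over F_19, F_19[x]/(f) is a field and a(x) ≠ 0 has an inverse. Apply the extended Euclidean algorithm to f(x) and a(x) in F_19[x]: f(x) = (4x + 5)·a(x) + (12x);  a(x) = (2x + 9)·(12x) + (18). The last nonzero remainder is the constant 18 = gcd(f, a) in F_19. Back-substituting through the division chain expresses 18 = s(x)·a(x) + t(x)·f(x) with s(x) ≡ 8x^2 + 8x + 8 (mod f), so (8x^2 + 8x + 8)·a(x) ≡ 18 (mod f). Multiplying by 18^(-1) ≡ 18 in F_19 gives a(x)^(-1) ≡ 18·(8x^2 + 8x + 8) ≡ 11x^2 + 11x + 11 (mod f). Check: (5x^2 + 13x + 18)·(11x^2 + 11x + 11) = 17x^4 + 8x^3 + 16x^2 + 18x + 8 ≡ 1 (mod x^3 + x^2 + 16x + 14).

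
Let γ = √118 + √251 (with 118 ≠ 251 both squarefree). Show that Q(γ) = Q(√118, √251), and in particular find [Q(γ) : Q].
[Q(γ) : Q] = 4 (equivalently, Q(γ) = Q(√118, √251))

Obviously Q(γ) ⊆ Q(√118, √251), and [Q(√118, √251):Q] = 4 (since 118, 251 are distinct squarefree integers > 1 with 29618 not a perfect square). To show equality we compute the minimal polynomial of γ. From γ = √118 + √251: γ^2 = 118 + 2√(29618) + 251 = 369 + 2√(29618), so γ^2 - 369 = 2√(29618); squaring, (γ^2 - 369)^2 = 4·29618, i.e. γ^4 - 738γ^2 + 136161 - 118472 = 0, i.e. γ^4 - 738γ^2 + 17689 = 0. So γ is a root of x^4 - 738x^2 + 17689. This polynomial is irreducible over Q: it has no rational root (each ±√118 ± √251 is irrational), and any factorization into two quadratics over Q would force √(29618) ∈ Q (pairing opposite roots) or √118, √251 ∈ Q (other pairings), all impossible. Hence [Q(γ):Q] = 4 = [Q(√118, √251):Q], so Q(γ) = Q(√118, √251).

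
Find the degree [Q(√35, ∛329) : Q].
[Q(√35, ∛329) : Q] = 6

Let L = Q(√35, ∛329). Since Q(√35) ⊂ L and [Q(√35):Q] = 2, the tower law gives 2 | [L:Q]. Likewise Q(∛329) ⊂ L with [Q(∛329):Q] = 3 (because 329 is not a perfect cube), so 3 | [L:Q]. As gcd(2,3) = 1, [L:Q] is divisible by 6. Conversely L is generated over Q by √35 and ∛329, so [L:Q] ≤ 2·3 = 6. Therefore [Q(√35, ∛329) : Q] = 6.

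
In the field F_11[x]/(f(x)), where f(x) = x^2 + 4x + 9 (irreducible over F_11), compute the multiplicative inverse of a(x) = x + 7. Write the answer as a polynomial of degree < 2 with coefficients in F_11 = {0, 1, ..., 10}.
a(x)^(-1) ≡ 4x + 10 (mod f(x))

Since f is irreducible over F_11, F_11[x]/(f) is a field and a(x) ≠ 0 has an inverse. Apply the extended Euclidean algorithm to f(x) and a(x) in F_11[x]: f(x) = (x + 8)·a(x) + (8). The last nonzero remainder is the constant 8 = gcd(f, a) in F_11. Back-substituting through the division chain expresses 8 = s(x)·a(x) + t(x)·f(x) with s(x) ≡ 10x + 3 (mod f), so (10x + 3)·a(x) ≡ 8 (mod f). Multiplying by 8^(-1) ≡ 7 in F_11 gives a(x)^(-1) ≡ 7·(10x + 3) ≡ 4x + 10 (mod f). Check: (x + 7)·(4x + 10) = 4x^2 + 5x + 4 ≡ 1 (mod x^2 + 4x + 9).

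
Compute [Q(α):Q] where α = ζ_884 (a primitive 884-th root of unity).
[Q(α):Q] = 384

The minimal polynomial of ζ_884 over Q is the 884-th cyclotomic polynomial Φ_884(x), which is irreducible over Q and has degree φ(884) = 384. Hence [Q(α):Q] = φ(884) = 384.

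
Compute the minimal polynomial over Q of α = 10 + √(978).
m_α(x) = x^2 - 20x - 878

From α - 10 = √(978), squaring gives (α - 10)^2 = 978, i.e. α^2 - 20α + 100 = 978, so α^2 - 20α - 878 = 0. The discriminant of x^2 - 20x - 878 is (-20)^2 - 4·(-878) = 400 + 3512 = 3912, and 4·(978) is not a perfect square in Q since 978 is squarefree and ≠ 1. Hence x^2 - 20x - 878 is irreducible over Q and is the minimal polynomial of α.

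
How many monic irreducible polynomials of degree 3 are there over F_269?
There are 6488280 monic irreducible polynomials of degree 3 over F_269

Each element of F_{269^3} that lies in no proper subfield is a root of exactly one monic irreducible of degree 3 over F_269, and each such polynomial has 3 distinct roots in F_{269^3}. By Möbius inversion the count is N_269(3) = (1/3) Σ_{d|3} μ(3/d) · 269^d = (1/3)(μ(3)·269^1 + μ(1)·269^3) = 19464840/3 = 6488280.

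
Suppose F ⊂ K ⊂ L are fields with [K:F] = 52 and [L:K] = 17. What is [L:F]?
[L:F] = 884

The tower law says that for any tower of field extensions F ⊂ K ⊂ L with finite degrees, [L:F] = [L:K] · [K:F]. Here this gives [L:F] = 17 · 52 = 884.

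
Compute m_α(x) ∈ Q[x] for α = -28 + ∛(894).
m_α(x) = x^3 + 84x^2 + 2352x + 21058

Set β = α + 28 = ∛(894), so β^3 = 894. Then (α + 28)^3 - 894 = 0, i.e. α is a root of g(x) = (x + 28)^3 - 894 = x^3 + 84x^2 + 2352x + 21058. Since g(x) = h(x + 28) where h(x) = x^3 - 894, and h is irreducible over Q (because 894 is not a perfect cube, so h has no rational root, and a monic cubic with no rational root is irreducible), g is also irreducible (irreducibility is preserved under the substitution x → x + 28). Hence m_α(x) = x^3 + 84x^2 + 2352x + 21058.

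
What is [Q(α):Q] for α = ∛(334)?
[Q(α):Q] = 3

The minimal polynomial of α is x^3 - 334, irreducible over Q since 334 is not a perfect cube (so x^3 - 334 has no rational root). Hence [Q(α):Q] = deg(m_α) = 3.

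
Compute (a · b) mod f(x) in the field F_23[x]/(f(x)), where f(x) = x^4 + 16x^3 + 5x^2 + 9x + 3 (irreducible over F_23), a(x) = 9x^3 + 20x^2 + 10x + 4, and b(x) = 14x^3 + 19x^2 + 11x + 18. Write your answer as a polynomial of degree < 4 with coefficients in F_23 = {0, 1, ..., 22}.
a · b ≡ 17x^3 + 14x^2 + 21x + 11 (mod f(x))

Multiply in F_23[x]: a(x)·b(x) = (9x^3 + 20x^2 + 10x + 4)·(14x^3 + 19x^2 + 11x + 18) = 11x^6 + 14x^5 + 21x^4 + 7x^3 + 17x^2 + 17x + 3. This has degree ≥ 4, so divide by f(x) over F_23: 11x^6 + 14x^5 + 21x^4 + 7x^3 + 17x^2 + 17x + 3 = (11x^2 + 22x + 5)·(x^4 + 16x^3 + 5x^2 + 9x + 3) + (17x^3 + 14x^2 + 21x + 11). Hence a·b ≡ 17x^3 + 14x^2 + 21x + 11 (mod f). (F_23[x]/(f) is a field with 23^4 = 279841 elements since f is irreducible of degree 4.)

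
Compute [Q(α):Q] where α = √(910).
[Q(α):Q] = 2

[Q(α):Q] equals the degree of the minimal polynomial of α. Here α^2 = 910 and x^2 - 910 is irreducible (d = 910 is squarefree, ≠ 1, hence not a square), so deg(m_α) = 2. Thus [Q(α):Q] = 2.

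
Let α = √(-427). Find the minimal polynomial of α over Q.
m_α(x) = x^2 + 427

α satisfies α^2 + 427 = 0, so x^2 + 427 annihilates α. Since d = -427 is squarefree and ≠ 1, it is not a perfect square in Q, so x^2 + 427 has no rational root and is therefore irreducible over Q (a degree-2 polynomial over a field is irreducible iff it has no root). Hence m_α(x) = x^2 + 427.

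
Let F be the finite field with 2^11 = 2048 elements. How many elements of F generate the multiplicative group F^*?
There are φ(2047) = 1936 primitive elements

F_q^* is cyclic of order q - 1 = 2047. A cyclic group of order m has exactly φ(m) generators. Here m = 2047 = 23 · 89, so the number of primitive elements is φ(2047) = 1936.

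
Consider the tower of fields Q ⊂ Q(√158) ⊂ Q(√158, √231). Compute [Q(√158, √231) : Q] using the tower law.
[Q(√158, √231) : Q] = 4

[Q(√158):Q] = 2 (min poly x^2 - 158, irreducible since 158 is squarefree > 1). For the top step, suppose √231 ∈ Q(√158), say √231 = c + d√158 with c, d ∈ Q. Squaring: 231 = c^2 + 158d^2 + 2cd√158. Since √158 ∉ Q this forces 2cd = 0. If d = 0 then √231 = c ∈ Q, contradicting 231 squarefree > 1. If c = 0 then 231 = 158d^2, so 158·231 = (158d)^2 is a perfect square in Q — but 158·231 = 36498 is not a perfect square (since 158 and 231 are distinct squarefree integers). Contradiction. Hence √231 ∉ Q(√158), so x^2 - 231 stays irreducible over Q(√158) and [Q(√158, √231) : Q(√158)] = 2. By the tower law, [Q(√158, √231) : Q] = 2 · 2 = 4.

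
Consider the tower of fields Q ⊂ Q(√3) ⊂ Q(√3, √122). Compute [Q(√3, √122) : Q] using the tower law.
[Q(√3, √122) : Q] = 4

[Q(√3):Q] = 2 (min poly x^2 - 3, irreducible since 3 is squarefree > 1). For the top step, suppose √122 ∈ Q(√3), say √122 = c + d√3 with c, d ∈ Q. Squaring: 122 = c^2 + 3d^2 + 2cd√3. Since √3 ∉ Q this forces 2cd = 0. If d = 0 then √122 = c ∈ Q, contradicting 122 squarefree > 1. If c = 0 then 122 = 3d^2, so 3·122 = (3d)^2 is a perfect square in Q — but 3·122 = 366 is not a perfect square (since 3 and 122 are distinct squarefree integers). Contradiction. Hence √122 ∉ Q(√3), so x^2 - 122 stays irreducible over Q(√3) and [Q(√3, √122) : Q(√3)] = 2. By the tower law, [Q(√3, √122) : Q] = 2 · 2 = 4.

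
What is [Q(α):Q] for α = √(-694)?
[Q(α):Q] = 2

[Q(α):Q] equals the degree of the minimal polynomial of α. Here α^2 = -694 and x^2 + 694 is irreducible (d = -694 is squarefree, ≠ 1, hence not a square), so deg(m_α) = 2. Thus [Q(α):Q] = 2.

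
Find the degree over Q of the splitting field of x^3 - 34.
[K : Q] = 6

The roots of x^3 - 34 are ∛34, ω∛34, ω^2∛34 where ω = e^(2πi/3) is a primitive cube root of unity, so K = Q(∛34, ω). Now [Q(∛34):Q] = 3 (since 34 is not a perfect cube, x^3 - 34 is irreducible) and [Q(ω):Q] = 2. Both 2 and 3 divide [K:Q], and [K:Q] ≤ 3·2 = 6, so [K:Q] = 6. (Equivalently: Q(∛34) ⊂ R but ω ∉ R, so [K : Q(∛34)] = 2.)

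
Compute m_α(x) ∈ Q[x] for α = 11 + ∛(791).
m_α(x) = x^3 - 33x^2 + 363x - 2122

Set β = α - 11 = ∛(791), so β^3 = 791. Then (α - 11)^3 - 791 = 0, i.e. α is a root of g(x) = (x - 11)^3 - 791 = x^3 - 33x^2 + 363x - 2122. Since g(x) = h(x - 11) where h(x) = x^3 - 791, and h is irreducible over Q (because 791 is not a perfect cube, so h has no rational root, and a monic cubic with no rational root is irreducible), g is also irreducible (irreducibility is preserved under the substitution x → x - 11). Hence m_α(x) = x^3 - 33x^2 + 363x - 2122.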